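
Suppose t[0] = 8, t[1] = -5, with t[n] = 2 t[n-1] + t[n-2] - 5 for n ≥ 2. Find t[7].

t[2] = 2(-5) + 8 - 5 = -7
t[3] = 2(-7) + (-5) - 5 = -24
t[4] = 2(-24) + (-7) - 5 = -60
t[5] = 2(-60) + (-24) - 5 = -149
t[6] = 2(-149) + (-60) - 5 = -363
t[7] = 2(-363) + (-149) - 5 = -880

-880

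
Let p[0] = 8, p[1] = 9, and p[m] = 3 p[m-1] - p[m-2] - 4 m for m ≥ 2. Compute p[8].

p[2] = 3(9) - 8 - 8 = 11
p[3] = 3(11) - 9 - 12 = 12
p[4] = 3(12) - 11 - 16 = 9
p[5] = 3(9) - 12 - 20 = -5
p[6] = 3(-5) - 9 - 24 = -48
p[7] = 3(-48) - (-5) - 28 = -167
p[8] = 3(-167) - (-48) - 32 = -485

-485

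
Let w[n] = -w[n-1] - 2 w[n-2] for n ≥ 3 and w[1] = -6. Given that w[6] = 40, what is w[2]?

-4

Let w[2] = v.
w[3] = 12 - v
w[4] = -12 - v
w[5] = -12 + 3v
w[6] = 36 - v
So 36 - v = 40, giving v = -4.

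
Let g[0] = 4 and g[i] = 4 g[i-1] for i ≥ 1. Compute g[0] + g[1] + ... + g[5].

g[1] = 4*4 = 16
g[2] = 4*16 = 64
g[3] = 4*64 = 256
g[4] = 4*256 = 1024
g[5] = 4*1024 = 4096
Sum = 4 + 16 + 64 + 256 + 1024 + 4096 = 5460

5460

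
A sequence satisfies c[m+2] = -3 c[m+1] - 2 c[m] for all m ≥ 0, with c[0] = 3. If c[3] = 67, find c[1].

7

Let c[1] = w.
c[2] = -6 - 3w
c[3] = 18 + 7w
So 18 + 7w = 67, giving w = 7.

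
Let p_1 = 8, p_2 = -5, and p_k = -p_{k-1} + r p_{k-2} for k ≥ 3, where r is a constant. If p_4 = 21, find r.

-2

p_3 = 5 + 8r
p_4 = -5 - 13r
So -5 - 13r = 21, giving r = -2.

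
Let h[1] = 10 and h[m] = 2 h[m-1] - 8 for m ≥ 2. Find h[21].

2097160

The fixed point is -8/(1 - 2) = 8, so h[m] - 8 = 2(h[m-1] - 8).
Hence h[m] = 2·2^{m-1} + 8.
h[21] = 2·2^{20} + 8 = 2·1048576 + 8 = 2097160.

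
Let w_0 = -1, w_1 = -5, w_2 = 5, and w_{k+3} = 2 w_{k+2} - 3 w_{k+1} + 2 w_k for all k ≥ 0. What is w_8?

w_3 = 2*5 - 3*(-5) + 2*(-1) = 23
w_4 = 2*23 - 3*5 + 2*(-5) = 21
w_5 = 2*21 - 3*23 + 2*5 = -17
w_6 = 2*(-17) - 3*21 + 2*23 = -51
w_7 = 2*(-51) - 3*(-17) + 2*21 = -9
w_8 = 2*(-9) - 3*(-51) + 2*(-17) = 101

101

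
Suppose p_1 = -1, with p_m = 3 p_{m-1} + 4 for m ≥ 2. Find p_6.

241

p_2 = 3(-1) + 4 = 1
p_3 = 3(1) + 4 = 7
p_4 = 3(7) + 4 = 25
p_5 = 3(25) + 4 = 79
p_6 = 3(79) + 4 = 241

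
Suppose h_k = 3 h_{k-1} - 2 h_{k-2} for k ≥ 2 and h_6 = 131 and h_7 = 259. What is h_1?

7

Rearranging, h_{k-2} = (h_k - 3 h_{k-1}) / -2.
h_5 = (259 - 3*131) / -2 = -134/-2 = 67
h_4 = (131 - 3*67) / -2 = -70/-2 = 35
h_3 = (67 - 3*35) / -2 = -38/-2 = 19
h_2 = (35 - 3*19) / -2 = -22/-2 = 11
h_1 = (19 - 3*11) / -2 = -14/-2 = 7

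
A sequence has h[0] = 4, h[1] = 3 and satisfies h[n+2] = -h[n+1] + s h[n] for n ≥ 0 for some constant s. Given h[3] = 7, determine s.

-4

h[2] = -3 + 4s
h[3] = 3 - s
So 3 - s = 7, giving s = -4.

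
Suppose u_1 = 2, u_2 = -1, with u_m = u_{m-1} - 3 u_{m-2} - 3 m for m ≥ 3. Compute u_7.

20

u_3 = (-1) - 3(2) - 9 = -16
u_4 = (-16) - 3(-1) - 12 = -25
u_5 = (-25) - 3(-16) - 15 = 8
u_6 = 8 - 3(-25) - 18 = 65
u_7 = 65 - 3(8) - 21 = 20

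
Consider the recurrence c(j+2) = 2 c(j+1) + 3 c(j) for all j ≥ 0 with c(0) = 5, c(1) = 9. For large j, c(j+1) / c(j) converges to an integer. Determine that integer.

3

The characteristic equation is r^2 - 2r - 3 = 0, which factors as (r - 3)(r + 1) = 0.
So the roots are 3 and -1. Since |3| > |-1| and the coefficient of 3^j is non-zero, the ratio tends to 3.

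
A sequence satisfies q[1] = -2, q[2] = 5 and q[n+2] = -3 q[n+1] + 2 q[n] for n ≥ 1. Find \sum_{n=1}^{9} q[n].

q[3] = -3*5 + 2*(-2) = -19
q[4] = -3*(-19) + 2*5 = 67
q[5] = -3*67 + 2*(-19) = -239
q[6] = -3*(-239) + 2*67 = 851
q[7] = -3*851 + 2*(-239) = -3031
q[8] = -3*(-3031) + 2*851 = 10795
q[9] = -3*10795 + 2*(-3031) = -38447
Sum = (-2) + 5 + (-19) + 67 + (-239) + 851 + (-3031) + 10795 + (-38447) = -30020

-30020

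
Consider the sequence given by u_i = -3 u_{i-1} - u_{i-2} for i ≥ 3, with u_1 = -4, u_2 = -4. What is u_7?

u_3 = -3*(-4) - (-4) = 16
u_4 = -3*16 - (-4) = -44
u_5 = -3*(-44) - 16 = 116
u_6 = -3*116 - (-44) = -304
u_7 = -3*(-304) - 116 = 796

796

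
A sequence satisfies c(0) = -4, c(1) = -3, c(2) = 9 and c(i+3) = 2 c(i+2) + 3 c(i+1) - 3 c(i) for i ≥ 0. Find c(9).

10677

c(3) = 2·9 + 3·(-3) - 3·(-4) = 21
c(4) = 2·21 + 3·9 - 3·(-3) = 78
c(5) = 2·78 + 3·21 - 3·9 = 192
c(6) = 2·192 + 3·78 - 3·21 = 555
c(7) = 2·555 + 3·192 - 3·78 = 1452
c(8) = 2·1452 + 3·555 - 3·192 = 3993
c(9) = 2·3993 + 3·1452 - 3·555 = 10677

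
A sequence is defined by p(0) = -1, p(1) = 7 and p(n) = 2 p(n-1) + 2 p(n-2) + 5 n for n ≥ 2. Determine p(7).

4481

p(2) = 2*7 + 2*(-1) + 10 = 22
p(3) = 2*22 + 2*7 + 15 = 73
p(4) = 2*73 + 2*22 + 20 = 210
p(5) = 2*210 + 2*73 + 25 = 591
p(6) = 2*591 + 2*210 + 30 = 1632
p(7) = 2*1632 + 2*591 + 35 = 4481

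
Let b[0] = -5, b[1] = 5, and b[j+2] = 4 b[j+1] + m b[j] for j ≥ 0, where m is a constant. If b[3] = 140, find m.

-4

b[2] = 20 - 5m
b[3] = 80 - 15m
So 80 - 15m = 140, giving m = -4.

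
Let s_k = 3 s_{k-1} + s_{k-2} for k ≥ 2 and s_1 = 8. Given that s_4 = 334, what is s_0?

Let s_0 = z.
s_2 = 24 + z
s_3 = 80 + 3z
s_4 = 264 + 10z
So 264 + 10z = 334, giving z = 7.

7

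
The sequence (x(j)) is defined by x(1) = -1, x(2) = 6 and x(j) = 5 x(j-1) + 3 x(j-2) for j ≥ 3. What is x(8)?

143982

x(3) = 5(6) + 3(-1) = 27
x(4) = 5(27) + 3(6) = 153
x(5) = 5(153) + 3(27) = 846
x(6) = 5(846) + 3(153) = 4689
x(7) = 5(4689) + 3(846) = 25983
x(8) = 5(25983) + 3(4689) = 143982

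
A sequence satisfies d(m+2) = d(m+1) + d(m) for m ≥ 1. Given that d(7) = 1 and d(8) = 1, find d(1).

Rearranging, d(m-2) = d(m) - d(m-1).
d(6) = 1 - 1 = 0
d(5) = 1 - 0 = 1
d(4) = 0 - 1 = -1
d(3) = 1 - (-1) = 2
d(2) = -1 - 2 = -3
d(1) = 2 - (-3) = 5

5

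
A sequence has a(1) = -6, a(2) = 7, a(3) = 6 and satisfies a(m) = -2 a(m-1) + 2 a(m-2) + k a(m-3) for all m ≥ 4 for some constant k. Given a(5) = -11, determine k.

-1

a(4) = 2 - 6k
a(5) = 8 + 19k
So 8 + 19k = -11, giving k = -1.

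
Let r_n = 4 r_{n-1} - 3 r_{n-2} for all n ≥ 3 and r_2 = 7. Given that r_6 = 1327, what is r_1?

Let r_1 = w.
r_3 = 28 - 3w
r_4 = 91 - 12w
r_5 = 280 - 39w
r_6 = 847 - 120w
So 847 - 120w = 1327, giving w = -4.

-4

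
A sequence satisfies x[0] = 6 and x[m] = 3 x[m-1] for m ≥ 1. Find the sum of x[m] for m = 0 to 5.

x[1] = 3(6) = 18
x[2] = 3(18) = 54
x[3] = 3(54) = 162
x[4] = 3(162) = 486
x[5] = 3(486) = 1458
Sum = 6 + 18 + 54 + 162 + 486 + 1458 = 2184

2184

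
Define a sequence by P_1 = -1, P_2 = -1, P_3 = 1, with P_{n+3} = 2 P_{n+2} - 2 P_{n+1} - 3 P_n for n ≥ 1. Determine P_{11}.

535

P_4 = 2(1) - 2(-1) - 3(-1) = 7
P_5 = 2(7) - 2(1) - 3(-1) = 15
P_6 = 2(15) - 2(7) - 3(1) = 13
P_7 = 2(13) - 2(15) - 3(7) = -25
P_8 = 2(-25) - 2(13) - 3(15) = -121
P_9 = 2(-121) - 2(-25) - 3(13) = -231
P_{10} = 2(-231) - 2(-121) - 3(-25) = -145
P_{11} = 2(-145) - 2(-231) - 3(-121) = 535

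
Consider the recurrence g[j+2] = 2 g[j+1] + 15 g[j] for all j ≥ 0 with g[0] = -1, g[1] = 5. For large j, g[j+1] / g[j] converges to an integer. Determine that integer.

5

The characteristic equation is r^2 - 2r - 15 = 0, which factors as (r - 5)(r + 3) = 0.
So the roots are 5 and -3. Since |5| > |-3| and the coefficient of 5^j is non-zero, the ratio tends to 5.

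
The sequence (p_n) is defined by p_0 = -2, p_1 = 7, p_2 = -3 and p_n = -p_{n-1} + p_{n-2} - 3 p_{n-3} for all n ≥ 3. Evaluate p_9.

p_3 = -(-3) + 7 - 3*(-2) = 16
p_4 = -16 + (-3) - 3*7 = -40
p_5 = -(-40) + 16 - 3*(-3) = 65
p_6 = -65 + (-40) - 3*16 = -153
p_7 = -(-153) + 65 - 3*(-40) = 338
p_8 = -338 + (-153) - 3*65 = -686
p_9 = -(-686) + 338 - 3*(-153) = 1483

1483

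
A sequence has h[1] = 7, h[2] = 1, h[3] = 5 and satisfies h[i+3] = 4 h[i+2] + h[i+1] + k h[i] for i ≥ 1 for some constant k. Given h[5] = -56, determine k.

-5

h[4] = 21 + 7k
h[5] = 89 + 29k
So 89 + 29k = -56, giving k = -5.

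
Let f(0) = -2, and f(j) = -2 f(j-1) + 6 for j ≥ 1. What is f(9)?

2050

f(1) = -2*(-2) + 6 = 10
f(2) = -2*10 + 6 = -14
f(3) = -2*(-14) + 6 = 34
f(4) = -2*34 + 6 = -62
f(5) = -2*(-62) + 6 = 130
f(6) = -2*130 + 6 = -254
f(7) = -2*(-254) + 6 = 514
f(8) = -2*514 + 6 = -1022
f(9) = -2*(-1022) + 6 = 2050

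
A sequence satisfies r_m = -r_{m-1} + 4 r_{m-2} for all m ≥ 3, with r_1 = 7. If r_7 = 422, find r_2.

Let r_2 = y.
r_3 = 28 - y
r_4 = -28 + 5y
r_5 = 140 - 9y
r_6 = -252 + 29y
r_7 = 812 - 65y
So 812 - 65y = 422, giving y = 6.

6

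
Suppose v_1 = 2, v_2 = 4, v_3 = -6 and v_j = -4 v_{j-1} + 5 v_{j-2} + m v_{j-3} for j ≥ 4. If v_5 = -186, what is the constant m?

-5

v_4 = 44 + 2m
v_5 = -206 - 4m
So -206 - 4m = -186, giving m = -5.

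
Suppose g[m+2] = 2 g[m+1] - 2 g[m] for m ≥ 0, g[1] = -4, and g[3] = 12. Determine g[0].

-5

Let g[0] = v.
g[2] = -8 - 2v
g[3] = -8 - 4v
So -8 - 4v = 12, giving v = -5.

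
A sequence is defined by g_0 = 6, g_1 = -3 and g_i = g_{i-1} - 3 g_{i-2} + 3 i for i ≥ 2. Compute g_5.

66

g_2 = (-3) - 3·6 + 6 = -15
g_3 = (-15) - 3·(-3) + 9 = 3
g_4 = 3 - 3·(-15) + 12 = 60
g_5 = 60 - 3·3 + 15 = 66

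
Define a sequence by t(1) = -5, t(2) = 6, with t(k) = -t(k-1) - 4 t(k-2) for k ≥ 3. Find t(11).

-5250

t(3) = -6 - 4*(-5) = 14
t(4) = -14 - 4*6 = -38
t(5) = -(-38) - 4*14 = -18
t(6) = -(-18) - 4*(-38) = 170
t(7) = -170 - 4*(-18) = -98
t(8) = -(-98) - 4*170 = -582
t(9) = -(-582) - 4*(-98) = 974
t(10) = -974 - 4*(-582) = 1354
t(11) = -1354 - 4*974 = -5250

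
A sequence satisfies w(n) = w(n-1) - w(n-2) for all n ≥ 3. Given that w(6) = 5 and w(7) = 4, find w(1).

4

Rearranging, w(n-2) = -(w(n) - w(n-1)).
w(5) = -(4 - 5) = 1
w(4) = -(5 - 1) = -4
w(3) = -(1 - (-4)) = -5
w(2) = -(-4 - (-5)) = -1
w(1) = -(-5 - (-1)) = 4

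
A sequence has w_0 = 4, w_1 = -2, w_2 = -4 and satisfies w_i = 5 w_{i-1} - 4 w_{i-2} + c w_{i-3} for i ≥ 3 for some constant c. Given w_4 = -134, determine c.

-5

w_3 = -12 + 4c
w_4 = -44 + 18c
So -44 + 18c = -134, giving c = -5.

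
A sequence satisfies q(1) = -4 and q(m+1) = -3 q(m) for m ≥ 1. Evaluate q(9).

-26244

q(2) = -3(-4) = 12
q(3) = -3(12) = -36
q(4) = -3(-36) = 108
q(5) = -3(108) = -324
q(6) = -3(-324) = 972
q(7) = -3(972) = -2916
q(8) = -3(-2916) = 8748
q(9) = -3(8748) = -26244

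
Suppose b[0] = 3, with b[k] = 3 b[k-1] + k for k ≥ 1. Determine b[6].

2730

b[1] = 3(3) + 1 = 10
b[2] = 3(10) + 2 = 32
b[3] = 3(32) + 3 = 99
b[4] = 3(99) + 4 = 301
b[5] = 3(301) + 5 = 908
b[6] = 3(908) + 6 = 2730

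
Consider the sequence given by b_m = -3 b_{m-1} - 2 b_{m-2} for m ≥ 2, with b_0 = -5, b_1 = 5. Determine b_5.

b_2 = -3*5 - 2*(-5) = -5
b_3 = -3*(-5) - 2*5 = 5
b_4 = -3*5 - 2*(-5) = -5
b_5 = -3*(-5) - 2*5 = 5

5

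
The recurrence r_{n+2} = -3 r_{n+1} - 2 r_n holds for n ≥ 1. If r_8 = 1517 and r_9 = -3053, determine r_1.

7

Rearranging, r_{n-2} = (r_n + 3 r_{n-1}) / -2.
r_7 = (-3053 + 3*1517) / -2 = 1498/-2 = -749
r_6 = (1517 + 3*(-749)) / -2 = -730/-2 = 365
r_5 = (-749 + 3*365) / -2 = 346/-2 = -173
r_4 = (365 + 3*(-173)) / -2 = -154/-2 = 77
r_3 = (-173 + 3*77) / -2 = 58/-2 = -29
r_2 = (77 + 3*(-29)) / -2 = -10/-2 = 5
r_1 = (-29 + 3*5) / -2 = -14/-2 = 7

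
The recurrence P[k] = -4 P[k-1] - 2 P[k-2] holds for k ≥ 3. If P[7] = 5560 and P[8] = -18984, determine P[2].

Rearranging, P[k-2] = (P[k] + 4 P[k-1]) / -2.
P[6] = (-18984 + 4·5560) / -2 = 3256/-2 = -1628
P[5] = (5560 + 4·(-1628)) / -2 = -952/-2 = 476
P[4] = (-1628 + 4·476) / -2 = 276/-2 = -138
P[3] = (476 + 4·(-138)) / -2 = -76/-2 = 38
P[2] = (-138 + 4·38) / -2 = 14/-2 = -7

-7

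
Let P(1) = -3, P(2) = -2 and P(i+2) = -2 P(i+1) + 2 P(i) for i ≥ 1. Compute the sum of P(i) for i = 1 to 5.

P(3) = -2·(-2) + 2·(-3) = -2
P(4) = -2·(-2) + 2·(-2) = 0
P(5) = -2·0 + 2·(-2) = -4
Sum = (-3) + (-2) + (-2) + 0 + (-4) = -11

-11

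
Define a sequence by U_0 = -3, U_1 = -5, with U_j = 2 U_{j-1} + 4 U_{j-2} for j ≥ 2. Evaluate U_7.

-7232

U_2 = 2(-5) + 4(-3) = -22
U_3 = 2(-22) + 4(-5) = -64
U_4 = 2(-64) + 4(-22) = -216
U_5 = 2(-216) + 4(-64) = -688
U_6 = 2(-688) + 4(-216) = -2240
U_7 = 2(-2240) + 4(-688) = -7232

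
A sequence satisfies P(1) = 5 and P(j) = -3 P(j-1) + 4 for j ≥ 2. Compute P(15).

The fixed point is 4/(1 + 3) = 1, so P(j) - 1 = -3(P(j-1) - 1).
Hence P(j) = 4·(-3)^{j-1} + 1.
P(15) = 4·(-3)^{14} + 1 = 4·4782969 + 1 = 19131877.

19131877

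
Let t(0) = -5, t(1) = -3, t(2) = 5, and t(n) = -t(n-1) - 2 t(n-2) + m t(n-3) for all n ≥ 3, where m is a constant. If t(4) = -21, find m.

t(3) = 1 - 5m
t(4) = -11 + 2m
So -11 + 2m = -21, giving m = -5.

-5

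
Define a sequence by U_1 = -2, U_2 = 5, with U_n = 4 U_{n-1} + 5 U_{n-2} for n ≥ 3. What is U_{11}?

4882810

U_3 = 4*5 + 5*(-2) = 10
U_4 = 4*10 + 5*5 = 65
U_5 = 4*65 + 5*10 = 310
U_6 = 4*310 + 5*65 = 1565
U_7 = 4*1565 + 5*310 = 7810
U_8 = 4*7810 + 5*1565 = 39065
U_9 = 4*39065 + 5*7810 = 195310
U_{10} = 4*195310 + 5*39065 = 976565
U_{11} = 4*976565 + 5*195310 = 4882810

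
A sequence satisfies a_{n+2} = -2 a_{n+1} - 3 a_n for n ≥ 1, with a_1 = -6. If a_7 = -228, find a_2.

Let a_2 = z.
a_3 = 18 - 2z
a_4 = -36 + z
a_5 = 18 + 4z
a_6 = 72 - 11z
a_7 = -198 + 10z
So -198 + 10z = -228, giving z = -3.

-3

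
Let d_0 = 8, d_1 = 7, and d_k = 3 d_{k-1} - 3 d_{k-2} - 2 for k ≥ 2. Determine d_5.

-191

d_2 = 3·7 - 3·8 - 2 = -5
d_3 = 3·(-5) - 3·7 - 2 = -38
d_4 = 3·(-38) - 3·(-5) - 2 = -101
d_5 = 3·(-101) - 3·(-38) - 2 = -191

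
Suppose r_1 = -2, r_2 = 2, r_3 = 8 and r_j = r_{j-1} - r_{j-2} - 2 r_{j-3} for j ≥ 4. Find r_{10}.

r_4 = 8 - 2 - 2·(-2) = 10
r_5 = 10 - 8 - 2·2 = -2
r_6 = (-2) - 10 - 2·8 = -28
r_7 = (-28) - (-2) - 2·10 = -46
r_8 = (-46) - (-28) - 2·(-2) = -14
r_9 = (-14) - (-46) - 2·(-28) = 88
r_{10} = 88 - (-14) - 2·(-46) = 194

194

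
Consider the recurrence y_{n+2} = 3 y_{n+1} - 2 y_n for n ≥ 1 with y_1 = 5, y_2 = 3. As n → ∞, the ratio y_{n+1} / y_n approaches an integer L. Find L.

The characteristic equation is r^2 - 3r + 2 = 0, which factors as (r - 2)(r - 1) = 0.
So the roots are 2 and 1. Since |2| > |1| and the coefficient of 2^n is non-zero, the ratio tends to 2.

2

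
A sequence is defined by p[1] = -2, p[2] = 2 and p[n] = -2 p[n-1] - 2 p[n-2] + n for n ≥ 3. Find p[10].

p[3] = -2*2 - 2*(-2) + 3 = 3
p[4] = -2*3 - 2*2 + 4 = -6
p[5] = -2*(-6) - 2*3 + 5 = 11
p[6] = -2*11 - 2*(-6) + 6 = -4
p[7] = -2*(-4) - 2*11 + 7 = -7
p[8] = -2*(-7) - 2*(-4) + 8 = 30
p[9] = -2*30 - 2*(-7) + 9 = -37
p[10] = -2*(-37) - 2*30 + 10 = 24

24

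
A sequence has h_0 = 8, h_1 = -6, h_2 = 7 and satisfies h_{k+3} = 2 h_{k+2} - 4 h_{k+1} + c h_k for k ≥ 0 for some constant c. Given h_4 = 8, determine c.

-4

h_3 = 38 + 8c
h_4 = 48 + 10c
So 48 + 10c = 8, giving c = -4.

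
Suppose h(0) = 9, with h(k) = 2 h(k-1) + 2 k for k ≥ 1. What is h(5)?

h(1) = 2(9) + 2 = 20
h(2) = 2(20) + 4 = 44
h(3) = 2(44) + 6 = 94
h(4) = 2(94) + 8 = 196
h(5) = 2(196) + 10 = 402

402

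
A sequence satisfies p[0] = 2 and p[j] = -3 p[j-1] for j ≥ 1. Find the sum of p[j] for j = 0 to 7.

p[1] = -3·2 = -6
p[2] = -3·(-6) = 18
p[3] = -3·18 = -54
p[4] = -3·(-54) = 162
p[5] = -3·162 = -486
p[6] = -3·(-486) = 1458
p[7] = -3·1458 = -4374
Sum = 2 + (-6) + 18 + (-54) + 162 + (-486) + 1458 + (-4374) = -3280

-3280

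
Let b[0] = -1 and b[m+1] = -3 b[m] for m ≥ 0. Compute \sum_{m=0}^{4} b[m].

-61

b[1] = -3(-1) = 3
b[2] = -3(3) = -9
b[3] = -3(-9) = 27
b[4] = -3(27) = -81
Sum = (-1) + 3 + (-9) + 27 + (-81) = -61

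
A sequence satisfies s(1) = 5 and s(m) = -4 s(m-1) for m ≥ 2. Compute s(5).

s(2) = -4(5) = -20
s(3) = -4(-20) = 80
s(4) = -4(80) = -320
s(5) = -4(-320) = 1280

1280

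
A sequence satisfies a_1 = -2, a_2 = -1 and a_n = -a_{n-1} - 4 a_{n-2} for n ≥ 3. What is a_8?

-277

a_3 = -(-1) - 4(-2) = 9
a_4 = -9 - 4(-1) = -5
a_5 = -(-5) - 4(9) = -31
a_6 = -(-31) - 4(-5) = 51
a_7 = -51 - 4(-31) = 73
a_8 = -73 - 4(51) = -277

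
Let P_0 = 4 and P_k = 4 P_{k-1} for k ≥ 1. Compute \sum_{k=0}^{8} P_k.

349524

P_1 = 4(4) = 16
P_2 = 4(16) = 64
P_3 = 4(64) = 256
P_4 = 4(256) = 1024
P_5 = 4(1024) = 4096
P_6 = 4(4096) = 16384
P_7 = 4(16384) = 65536
P_8 = 4(65536) = 262144
Sum = 4 + 16 + 64 + 256 + 1024 + 4096 + 16384 + 65536 + 262144 = 349524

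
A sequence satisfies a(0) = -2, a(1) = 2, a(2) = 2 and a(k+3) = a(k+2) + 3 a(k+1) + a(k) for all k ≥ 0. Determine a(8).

a(3) = 2 + 3*2 + (-2) = 6
a(4) = 6 + 3*2 + 2 = 14
a(5) = 14 + 3*6 + 2 = 34
a(6) = 34 + 3*14 + 6 = 82
a(7) = 82 + 3*34 + 14 = 198
a(8) = 198 + 3*82 + 34 = 478

478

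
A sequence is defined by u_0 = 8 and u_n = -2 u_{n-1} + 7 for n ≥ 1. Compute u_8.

u_1 = -2*8 + 7 = -9
u_2 = -2*(-9) + 7 = 25
u_3 = -2*25 + 7 = -43
u_4 = -2*(-43) + 7 = 93
u_5 = -2*93 + 7 = -179
u_6 = -2*(-179) + 7 = 365
u_7 = -2*365 + 7 = -723
u_8 = -2*(-723) + 7 = 1453

1453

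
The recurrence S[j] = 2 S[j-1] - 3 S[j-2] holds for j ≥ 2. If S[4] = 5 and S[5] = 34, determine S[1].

Rearranging, S[j-2] = (S[j] - 2 S[j-1]) / -3.
S[3] = (34 - 2·5) / -3 = 24/-3 = -8
S[2] = (5 - 2·(-8)) / -3 = 21/-3 = -7
S[1] = (-8 - 2·(-7)) / -3 = 6/-3 = -2

-2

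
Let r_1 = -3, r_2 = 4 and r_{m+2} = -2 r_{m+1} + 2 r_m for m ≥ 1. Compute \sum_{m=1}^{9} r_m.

-4069

r_3 = -2·4 + 2·(-3) = -14
r_4 = -2·(-14) + 2·4 = 36
r_5 = -2·36 + 2·(-14) = -100
r_6 = -2·(-100) + 2·36 = 272
r_7 = -2·272 + 2·(-100) = -744
r_8 = -2·(-744) + 2·272 = 2032
r_9 = -2·2032 + 2·(-744) = -5552
Sum = (-3) + 4 + (-14) + 36 + (-100) + 272 + (-744) + 2032 + (-5552) = -4069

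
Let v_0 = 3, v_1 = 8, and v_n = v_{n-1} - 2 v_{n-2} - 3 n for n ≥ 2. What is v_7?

v_2 = 8 - 2*3 - 6 = -4
v_3 = (-4) - 2*8 - 9 = -29
v_4 = (-29) - 2*(-4) - 12 = -33
v_5 = (-33) - 2*(-29) - 15 = 10
v_6 = 10 - 2*(-33) - 18 = 58
v_7 = 58 - 2*10 - 21 = 17

17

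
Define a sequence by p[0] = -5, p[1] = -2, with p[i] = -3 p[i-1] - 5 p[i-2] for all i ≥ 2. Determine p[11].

-43283

p[2] = -3(-2) - 5(-5) = 31
p[3] = -3(31) - 5(-2) = -83
p[4] = -3(-83) - 5(31) = 94
p[5] = -3(94) - 5(-83) = 133
p[6] = -3(133) - 5(94) = -869
p[7] = -3(-869) - 5(133) = 1942
p[8] = -3(1942) - 5(-869) = -1481
p[9] = -3(-1481) - 5(1942) = -5267
p[10] = -3(-5267) - 5(-1481) = 23206
p[11] = -3(23206) - 5(-5267) = -43283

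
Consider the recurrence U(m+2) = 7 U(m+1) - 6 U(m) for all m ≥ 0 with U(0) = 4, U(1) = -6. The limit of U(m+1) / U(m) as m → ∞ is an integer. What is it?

The characteristic equation is r^2 - 7r + 6 = 0, which factors as (r - 6)(r - 1) = 0.
So the roots are 6 and 1. Since |6| > |1| and the coefficient of 6^m is non-zero, the ratio tends to 6.

6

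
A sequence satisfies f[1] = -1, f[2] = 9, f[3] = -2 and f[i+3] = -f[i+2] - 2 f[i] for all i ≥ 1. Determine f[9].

-130

f[4] = -(-2) - 2·(-1) = 4
f[5] = -4 - 2·9 = -22
f[6] = -(-22) - 2·(-2) = 26
f[7] = -26 - 2·4 = -34
f[8] = -(-34) - 2·(-22) = 78
f[9] = -78 - 2·26 = -130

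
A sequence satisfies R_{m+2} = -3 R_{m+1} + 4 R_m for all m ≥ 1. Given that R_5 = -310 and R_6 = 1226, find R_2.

2

Rearranging, R_{m-2} = (R_m + 3 R_{m-1}) / 4.
R_4 = (1226 + 3*(-310)) / 4 = 296/4 = 74
R_3 = (-310 + 3*74) / 4 = -88/4 = -22
R_2 = (74 + 3*(-22)) / 4 = 8/4 = 2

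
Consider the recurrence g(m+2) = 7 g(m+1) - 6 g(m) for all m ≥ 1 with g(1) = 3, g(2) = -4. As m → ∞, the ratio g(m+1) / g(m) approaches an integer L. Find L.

The characteristic equation is r^2 - 7r + 6 = 0, which factors as (r - 6)(r - 1) = 0.
So the roots are 6 and 1. Since |6| > |1| and the coefficient of 6^m is non-zero, the ratio tends to 6.

6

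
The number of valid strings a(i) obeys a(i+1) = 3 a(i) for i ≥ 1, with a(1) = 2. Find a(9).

a(2) = 3(2) = 6
a(3) = 3(6) = 18
a(4) = 3(18) = 54
a(5) = 3(54) = 162
a(6) = 3(162) = 486
a(7) = 3(486) = 1458
a(8) = 3(1458) = 4374
a(9) = 3(4374) = 13122

13122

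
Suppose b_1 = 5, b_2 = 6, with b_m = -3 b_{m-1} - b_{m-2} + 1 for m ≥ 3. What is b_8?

b_3 = -3·6 - 5 + 1 = -22
b_4 = -3·(-22) - 6 + 1 = 61
b_5 = -3·61 - (-22) + 1 = -160
b_6 = -3·(-160) - 61 + 1 = 420
b_7 = -3·420 - (-160) + 1 = -1099
b_8 = -3·(-1099) - 420 + 1 = 2878

2878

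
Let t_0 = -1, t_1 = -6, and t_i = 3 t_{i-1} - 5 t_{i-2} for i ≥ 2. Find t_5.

t_2 = 3*(-6) - 5*(-1) = -13
t_3 = 3*(-13) - 5*(-6) = -9
t_4 = 3*(-9) - 5*(-13) = 38
t_5 = 3*38 - 5*(-9) = 159

159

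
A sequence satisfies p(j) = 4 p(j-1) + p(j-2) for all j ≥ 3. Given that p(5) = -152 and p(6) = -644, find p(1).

Rearranging, p(j-2) = p(j) - 4 p(j-1).
p(4) = -644 - 4*(-152) = -36
p(3) = -152 - 4*(-36) = -8
p(2) = -36 - 4*(-8) = -4
p(1) = -8 - 4*(-4) = 8

8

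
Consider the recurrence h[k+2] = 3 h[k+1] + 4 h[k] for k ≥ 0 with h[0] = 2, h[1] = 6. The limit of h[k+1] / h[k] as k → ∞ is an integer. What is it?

The characteristic equation is r^2 - 3r - 4 = 0, which factors as (r - 4)(r + 1) = 0.
So the roots are 4 and -1. Since |4| > |-1| and the coefficient of 4^k is non-zero, the ratio tends to 4.

4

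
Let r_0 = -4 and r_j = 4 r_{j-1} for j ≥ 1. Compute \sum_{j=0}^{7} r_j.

-87380

r_1 = 4*(-4) = -16
r_2 = 4*(-16) = -64
r_3 = 4*(-64) = -256
r_4 = 4*(-256) = -1024
r_5 = 4*(-1024) = -4096
r_6 = 4*(-4096) = -16384
r_7 = 4*(-16384) = -65536
Sum = (-4) + (-16) + (-64) + (-256) + (-1024) + (-4096) + (-16384) + (-65536) = -87380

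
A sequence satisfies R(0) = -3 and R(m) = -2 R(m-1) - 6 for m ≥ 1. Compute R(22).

The fixed point is -6/(1 + 2) = -2, so R(m) + 2 = -2(R(m-1) + 2).
Hence R(m) = -1·(-2)^m - 2.
R(22) = -1·(-2)^{22} - 2 = -1·4194304 - 2 = -4194306.

-4194306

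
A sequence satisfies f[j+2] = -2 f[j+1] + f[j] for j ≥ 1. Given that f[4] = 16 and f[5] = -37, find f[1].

7

Rearranging, f[j-2] = f[j] + 2 f[j-1].
f[3] = -37 + 2·16 = -5
f[2] = 16 + 2·(-5) = 6
f[1] = -5 + 2·6 = 7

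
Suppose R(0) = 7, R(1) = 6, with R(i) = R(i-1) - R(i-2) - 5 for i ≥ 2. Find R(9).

-17

R(2) = 6 - 7 - 5 = -6
R(3) = (-6) - 6 - 5 = -17
R(4) = (-17) - (-6) - 5 = -16
R(5) = (-16) - (-17) - 5 = -4
R(6) = (-4) - (-16) - 5 = 7
R(7) = 7 - (-4) - 5 = 6
R(8) = 6 - 7 - 5 = -6
R(9) = (-6) - 6 - 5 = -17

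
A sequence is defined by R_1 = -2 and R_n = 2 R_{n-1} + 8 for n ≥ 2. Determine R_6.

184

R_2 = 2*(-2) + 8 = 4
R_3 = 2*4 + 8 = 16
R_4 = 2*16 + 8 = 40
R_5 = 2*40 + 8 = 88
R_6 = 2*88 + 8 = 184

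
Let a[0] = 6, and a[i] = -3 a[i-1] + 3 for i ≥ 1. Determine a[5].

-1275

a[1] = -3·6 + 3 = -15
a[2] = -3·(-15) + 3 = 48
a[3] = -3·48 + 3 = -141
a[4] = -3·(-141) + 3 = 426
a[5] = -3·426 + 3 = -1275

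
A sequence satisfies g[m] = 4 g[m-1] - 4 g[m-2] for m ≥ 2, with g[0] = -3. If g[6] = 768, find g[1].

Let g[1] = v.
g[2] = 12 + 4v
g[3] = 48 + 12v
g[4] = 144 + 32v
g[5] = 384 + 80v
g[6] = 960 + 192v
So 960 + 192v = 768, giving v = -1.

-1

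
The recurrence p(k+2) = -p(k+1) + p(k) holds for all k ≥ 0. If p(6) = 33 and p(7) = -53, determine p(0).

5

Rearranging, p(k-2) = p(k) + p(k-1).
p(5) = -53 + 33 = -20
p(4) = 33 + (-20) = 13
p(3) = -20 + 13 = -7
p(2) = 13 + (-7) = 6
p(1) = -7 + 6 = -1
p(0) = 6 + (-1) = 5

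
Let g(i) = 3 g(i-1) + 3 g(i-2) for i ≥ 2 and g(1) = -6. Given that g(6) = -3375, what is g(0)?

Let g(0) = w.
g(2) = -18 + 3w
g(3) = -72 + 9w
g(4) = -270 + 36w
g(5) = -1026 + 135w
g(6) = -3888 + 513w
So -3888 + 513w = -3375, giving w = 1.

1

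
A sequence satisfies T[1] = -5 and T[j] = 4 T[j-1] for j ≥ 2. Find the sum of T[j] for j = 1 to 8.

-109225

T[2] = 4*(-5) = -20
T[3] = 4*(-20) = -80
T[4] = 4*(-80) = -320
T[5] = 4*(-320) = -1280
T[6] = 4*(-1280) = -5120
T[7] = 4*(-5120) = -20480
T[8] = 4*(-20480) = -81920
Sum = (-5) + (-20) + (-80) + (-320) + (-1280) + (-5120) + (-20480) + (-81920) = -109225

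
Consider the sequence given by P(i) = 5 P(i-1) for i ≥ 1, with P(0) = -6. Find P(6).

P(1) = 5*(-6) = -30
P(2) = 5*(-30) = -150
P(3) = 5*(-150) = -750
P(4) = 5*(-750) = -3750
P(5) = 5*(-3750) = -18750
P(6) = 5*(-18750) = -93750

-93750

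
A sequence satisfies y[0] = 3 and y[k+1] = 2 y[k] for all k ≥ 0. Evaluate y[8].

y[1] = 2·3 = 6
y[2] = 2·6 = 12
y[3] = 2·12 = 24
y[4] = 2·24 = 48
y[5] = 2·48 = 96
y[6] = 2·96 = 192
y[7] = 2·192 = 384
y[8] = 2·384 = 768

768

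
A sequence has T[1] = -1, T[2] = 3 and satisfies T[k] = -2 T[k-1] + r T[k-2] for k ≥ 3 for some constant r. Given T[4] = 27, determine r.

3

T[3] = -6 - r
T[4] = 12 + 5r
So 12 + 5r = 27, giving r = 3.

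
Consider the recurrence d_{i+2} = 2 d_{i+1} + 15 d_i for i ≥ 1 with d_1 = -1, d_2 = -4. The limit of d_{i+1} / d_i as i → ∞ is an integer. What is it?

The characteristic equation is r^2 - 2r - 15 = 0, which factors as (r - 5)(r + 3) = 0.
So the roots are 5 and -3. Since |5| > |-3| and the coefficient of 5^i is non-zero, the ratio tends to 5.

5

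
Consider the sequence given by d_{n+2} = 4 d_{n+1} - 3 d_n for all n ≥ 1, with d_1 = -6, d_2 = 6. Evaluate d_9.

39354

d_3 = 4·6 - 3·(-6) = 42
d_4 = 4·42 - 3·6 = 150
d_5 = 4·150 - 3·42 = 474
d_6 = 4·474 - 3·150 = 1446
d_7 = 4·1446 - 3·474 = 4362
d_8 = 4·4362 - 3·1446 = 13110
d_9 = 4·13110 - 3·4362 = 39354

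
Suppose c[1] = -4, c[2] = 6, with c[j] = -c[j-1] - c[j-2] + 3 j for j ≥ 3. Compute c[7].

c[3] = -6 - (-4) + 9 = 7
c[4] = -7 - 6 + 12 = -1
c[5] = -(-1) - 7 + 15 = 9
c[6] = -9 - (-1) + 18 = 10
c[7] = -10 - 9 + 21 = 2

2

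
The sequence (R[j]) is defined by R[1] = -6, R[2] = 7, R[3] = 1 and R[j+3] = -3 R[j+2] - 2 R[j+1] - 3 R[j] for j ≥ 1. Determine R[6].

73

R[4] = -3·1 - 2·7 - 3·(-6) = 1
R[5] = -3·1 - 2·1 - 3·7 = -26
R[6] = -3·(-26) - 2·1 - 3·1 = 73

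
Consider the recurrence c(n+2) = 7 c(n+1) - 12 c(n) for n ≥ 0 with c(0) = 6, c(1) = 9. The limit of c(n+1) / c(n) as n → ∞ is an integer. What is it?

The characteristic equation is r^2 - 7r + 12 = 0, which factors as (r - 4)(r - 3) = 0.
So the roots are 4 and 3. Since |4| > |3| and the coefficient of 4^n is non-zero, the ratio tends to 4.

4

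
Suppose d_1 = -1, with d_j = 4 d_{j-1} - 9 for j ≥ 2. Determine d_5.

-1021

d_2 = 4(-1) - 9 = -13
d_3 = 4(-13) - 9 = -61
d_4 = 4(-61) - 9 = -253
d_5 = 4(-253) - 9 = -1021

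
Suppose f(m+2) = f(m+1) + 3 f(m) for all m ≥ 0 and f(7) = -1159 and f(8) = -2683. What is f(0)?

-4

Rearranging, f(m-2) = (f(m) - f(m-1)) / 3.
f(6) = (-2683 - (-1159)) / 3 = -1524/3 = -508
f(5) = (-1159 - (-508)) / 3 = -651/3 = -217
f(4) = (-508 - (-217)) / 3 = -291/3 = -97
f(3) = (-217 - (-97)) / 3 = -120/3 = -40
f(2) = (-97 - (-40)) / 3 = -57/3 = -19
f(1) = (-40 - (-19)) / 3 = -21/3 = -7
f(0) = (-19 - (-7)) / 3 = -12/3 = -4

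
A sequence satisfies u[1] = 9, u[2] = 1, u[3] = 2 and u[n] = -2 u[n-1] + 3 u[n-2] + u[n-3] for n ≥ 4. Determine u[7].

-107

u[4] = -2·2 + 3·1 + 9 = 8
u[5] = -2·8 + 3·2 + 1 = -9
u[6] = -2·(-9) + 3·8 + 2 = 44
u[7] = -2·44 + 3·(-9) + 8 = -107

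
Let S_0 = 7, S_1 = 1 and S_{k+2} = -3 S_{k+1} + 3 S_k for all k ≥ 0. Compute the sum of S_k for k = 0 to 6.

2351

S_2 = -3*1 + 3*7 = 18
S_3 = -3*18 + 3*1 = -51
S_4 = -3*(-51) + 3*18 = 207
S_5 = -3*207 + 3*(-51) = -774
S_6 = -3*(-774) + 3*207 = 2943
Sum = 7 + 1 + 18 + (-51) + 207 + (-774) + 2943 = 2351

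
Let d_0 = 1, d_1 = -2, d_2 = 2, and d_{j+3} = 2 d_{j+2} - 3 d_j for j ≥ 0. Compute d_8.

-10

d_3 = 2*2 - 3*1 = 1
d_4 = 2*1 - 3*(-2) = 8
d_5 = 2*8 - 3*2 = 10
d_6 = 2*10 - 3*1 = 17
d_7 = 2*17 - 3*8 = 10
d_8 = 2*10 - 3*10 = -10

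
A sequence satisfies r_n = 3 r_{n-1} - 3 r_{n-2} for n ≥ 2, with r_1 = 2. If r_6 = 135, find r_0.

Let r_0 = y.
r_2 = 6 - 3y
r_3 = 12 - 9y
r_4 = 18 - 18y
r_5 = 18 - 27y
r_6 = -27y
So -27y = 135, giving y = -5.

-5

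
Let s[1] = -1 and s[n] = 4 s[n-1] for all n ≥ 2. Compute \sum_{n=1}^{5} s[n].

-341

s[2] = 4(-1) = -4
s[3] = 4(-4) = -16
s[4] = 4(-16) = -64
s[5] = 4(-64) = -256
Sum = (-1) + (-4) + (-16) + (-64) + (-256) = -341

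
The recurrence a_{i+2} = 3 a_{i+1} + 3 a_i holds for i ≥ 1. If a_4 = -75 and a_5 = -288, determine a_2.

-4

Rearranging, a_{i-2} = (a_i - 3 a_{i-1}) / 3.
a_3 = (-288 - 3*(-75)) / 3 = -63/3 = -21
a_2 = (-75 - 3*(-21)) / 3 = -12/3 = -4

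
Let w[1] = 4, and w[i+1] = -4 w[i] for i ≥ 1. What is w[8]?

-65536

w[2] = -4(4) = -16
w[3] = -4(-16) = 64
w[4] = -4(64) = -256
w[5] = -4(-256) = 1024
w[6] = -4(1024) = -4096
w[7] = -4(-4096) = 16384
w[8] = -4(16384) = -65536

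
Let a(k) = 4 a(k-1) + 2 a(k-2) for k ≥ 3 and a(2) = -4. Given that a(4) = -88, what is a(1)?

Let a(1) = z.
a(3) = -16 + 2z
a(4) = -72 + 8z
So -72 + 8z = -88, giving z = -2.

-2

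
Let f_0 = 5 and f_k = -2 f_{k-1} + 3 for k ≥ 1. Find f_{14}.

65537

The fixed point is 3/(1 + 2) = 1, so f_k - 1 = -2(f_{k-1} - 1).
Hence f_k = 4·(-2)^k + 1.
f_{14} = 4·(-2)^{14} + 1 = 4·16384 + 1 = 65537.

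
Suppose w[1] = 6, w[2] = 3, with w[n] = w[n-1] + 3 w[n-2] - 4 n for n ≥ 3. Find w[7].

-10

w[3] = 3 + 3(6) - 12 = 9
w[4] = 9 + 3(3) - 16 = 2
w[5] = 2 + 3(9) - 20 = 9
w[6] = 9 + 3(2) - 24 = -9
w[7] = (-9) + 3(9) - 28 = -10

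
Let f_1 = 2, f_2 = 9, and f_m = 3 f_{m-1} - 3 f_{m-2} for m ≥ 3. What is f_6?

f_3 = 3(9) - 3(2) = 21
f_4 = 3(21) - 3(9) = 36
f_5 = 3(36) - 3(21) = 45
f_6 = 3(45) - 3(36) = 27

27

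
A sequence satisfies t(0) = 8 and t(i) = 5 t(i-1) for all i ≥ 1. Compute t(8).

3125000

t(1) = 5(8) = 40
t(2) = 5(40) = 200
t(3) = 5(200) = 1000
t(4) = 5(1000) = 5000
t(5) = 5(5000) = 25000
t(6) = 5(25000) = 125000
t(7) = 5(125000) = 625000
t(8) = 5(625000) = 3125000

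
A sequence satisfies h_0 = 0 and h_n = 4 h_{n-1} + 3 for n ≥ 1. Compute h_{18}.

68719476735

The fixed point is 3/(1 - 4) = -1, so h_n + 1 = 4(h_{n-1} + 1).
Hence h_n = 1·4^n - 1.
h_{18} = 1·4^{18} - 1 = 1·68719476736 - 1 = 68719476735.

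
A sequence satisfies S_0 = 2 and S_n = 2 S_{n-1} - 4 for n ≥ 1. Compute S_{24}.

The fixed point is -4/(1 - 2) = 4, so S_n - 4 = 2(S_{n-1} - 4).
Hence S_n = -2·2^n + 4.
S_{24} = -2·2^{24} + 4 = -2·16777216 + 4 = -33554428.

-33554428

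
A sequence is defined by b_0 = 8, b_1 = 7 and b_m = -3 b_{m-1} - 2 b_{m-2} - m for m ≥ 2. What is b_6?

b_2 = -3·7 - 2·8 - 2 = -39
b_3 = -3·(-39) - 2·7 - 3 = 100
b_4 = -3·100 - 2·(-39) - 4 = -226
b_5 = -3·(-226) - 2·100 - 5 = 473
b_6 = -3·473 - 2·(-226) - 6 = -973

-973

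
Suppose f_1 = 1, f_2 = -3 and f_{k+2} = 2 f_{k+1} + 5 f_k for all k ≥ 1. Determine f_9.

-6319

f_3 = 2*(-3) + 5*1 = -1
f_4 = 2*(-1) + 5*(-3) = -17
f_5 = 2*(-17) + 5*(-1) = -39
f_6 = 2*(-39) + 5*(-17) = -163
f_7 = 2*(-163) + 5*(-39) = -521
f_8 = 2*(-521) + 5*(-163) = -1857
f_9 = 2*(-1857) + 5*(-521) = -6319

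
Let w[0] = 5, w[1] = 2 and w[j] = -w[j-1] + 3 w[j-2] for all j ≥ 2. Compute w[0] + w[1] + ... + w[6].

197

w[2] = -2 + 3·5 = 13
w[3] = -13 + 3·2 = -7
w[4] = -(-7) + 3·13 = 46
w[5] = -46 + 3·(-7) = -67
w[6] = -(-67) + 3·46 = 205
Sum = 5 + 2 + 13 + (-7) + 46 + (-67) + 205 = 197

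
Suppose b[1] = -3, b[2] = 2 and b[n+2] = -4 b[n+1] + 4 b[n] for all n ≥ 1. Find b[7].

b[3] = -4·2 + 4·(-3) = -20
b[4] = -4·(-20) + 4·2 = 88
b[5] = -4·88 + 4·(-20) = -432
b[6] = -4·(-432) + 4·88 = 2080
b[7] = -4·2080 + 4·(-432) = -10048

-10048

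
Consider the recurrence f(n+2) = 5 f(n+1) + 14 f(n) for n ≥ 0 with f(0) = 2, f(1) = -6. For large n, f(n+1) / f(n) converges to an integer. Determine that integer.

The characteristic equation is r^2 - 5r - 14 = 0, which factors as (r - 7)(r + 2) = 0.
So the roots are 7 and -2. Since |7| > |-2| and the coefficient of 7^n is non-zero, the ratio tends to 7.

7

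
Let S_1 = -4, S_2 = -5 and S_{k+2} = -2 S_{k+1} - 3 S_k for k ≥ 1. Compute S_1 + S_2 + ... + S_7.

-103

S_3 = -2·(-5) - 3·(-4) = 22
S_4 = -2·22 - 3·(-5) = -29
S_5 = -2·(-29) - 3·22 = -8
S_6 = -2·(-8) - 3·(-29) = 103
S_7 = -2·103 - 3·(-8) = -182
Sum = (-4) + (-5) + 22 + (-29) + (-8) + 103 + (-182) = -103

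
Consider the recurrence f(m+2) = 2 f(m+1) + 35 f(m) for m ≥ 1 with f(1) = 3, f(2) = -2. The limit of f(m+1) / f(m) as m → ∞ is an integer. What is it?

7

The characteristic equation is r^2 - 2r - 35 = 0, which factors as (r - 7)(r + 5) = 0.
So the roots are 7 and -5. Since |7| > |-5| and the coefficient of 7^m is non-zero, the ratio tends to 7.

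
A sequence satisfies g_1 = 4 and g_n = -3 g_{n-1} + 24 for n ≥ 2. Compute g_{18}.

The fixed point is 24/(1 + 3) = 6, so g_n - 6 = -3(g_{n-1} - 6).
Hence g_n = -2·(-3)^{n-1} + 6.
g_{18} = -2·(-3)^{17} + 6 = -2·-129140163 + 6 = 258280332.

258280332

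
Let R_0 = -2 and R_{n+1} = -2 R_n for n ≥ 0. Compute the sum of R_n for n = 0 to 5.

R_1 = -2·(-2) = 4
R_2 = -2·4 = -8
R_3 = -2·(-8) = 16
R_4 = -2·16 = -32
R_5 = -2·(-32) = 64
Sum = (-2) + 4 + (-8) + 16 + (-32) + 64 = 42

42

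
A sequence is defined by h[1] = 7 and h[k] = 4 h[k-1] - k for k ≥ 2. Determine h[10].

1631122

h[2] = 4*7 - 2 = 26
h[3] = 4*26 - 3 = 101
h[4] = 4*101 - 4 = 400
h[5] = 4*400 - 5 = 1595
h[6] = 4*1595 - 6 = 6374
h[7] = 4*6374 - 7 = 25489
h[8] = 4*25489 - 8 = 101948
h[9] = 4*101948 - 9 = 407783
h[10] = 4*407783 - 10 = 1631122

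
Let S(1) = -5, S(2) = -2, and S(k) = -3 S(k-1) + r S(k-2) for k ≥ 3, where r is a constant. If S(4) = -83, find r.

-5

S(3) = 6 - 5r
S(4) = -18 + 13r
So -18 + 13r = -83, giving r = -5.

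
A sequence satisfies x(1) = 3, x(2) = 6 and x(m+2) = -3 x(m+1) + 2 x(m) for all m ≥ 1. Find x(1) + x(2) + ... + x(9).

-21147

x(3) = -3·6 + 2·3 = -12
x(4) = -3·(-12) + 2·6 = 48
x(5) = -3·48 + 2·(-12) = -168
x(6) = -3·(-168) + 2·48 = 600
x(7) = -3·600 + 2·(-168) = -2136
x(8) = -3·(-2136) + 2·600 = 7608
x(9) = -3·7608 + 2·(-2136) = -27096
Sum = 3 + 6 + (-12) + 48 + (-168) + 600 + (-2136) + 7608 + (-27096) = -21147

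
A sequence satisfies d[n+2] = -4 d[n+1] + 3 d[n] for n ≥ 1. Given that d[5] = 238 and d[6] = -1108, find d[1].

-2

Rearranging, d[n-2] = (d[n] + 4 d[n-1]) / 3.
d[4] = (-1108 + 4*238) / 3 = -156/3 = -52
d[3] = (238 + 4*(-52)) / 3 = 30/3 = 10
d[2] = (-52 + 4*10) / 3 = -12/3 = -4
d[1] = (10 + 4*(-4)) / 3 = -6/3 = -2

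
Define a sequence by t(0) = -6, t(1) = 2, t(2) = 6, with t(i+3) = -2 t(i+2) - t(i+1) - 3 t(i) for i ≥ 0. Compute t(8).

t(3) = -2(6) - 2 - 3(-6) = 4
t(4) = -2(4) - 6 - 3(2) = -20
t(5) = -2(-20) - 4 - 3(6) = 18
t(6) = -2(18) - (-20) - 3(4) = -28
t(7) = -2(-28) - 18 - 3(-20) = 98
t(8) = -2(98) - (-28) - 3(18) = -222

-222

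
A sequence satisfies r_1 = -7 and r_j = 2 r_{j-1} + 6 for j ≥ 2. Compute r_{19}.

The fixed point is 6/(1 - 2) = -6, so r_j + 6 = 2(r_{j-1} + 6).
Hence r_j = -1·2^{j-1} - 6.
r_{19} = -1·2^{18} - 6 = -1·262144 - 6 = -262150.

-262150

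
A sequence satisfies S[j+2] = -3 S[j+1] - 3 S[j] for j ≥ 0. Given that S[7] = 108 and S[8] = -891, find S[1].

Rearranging, S[j-2] = (S[j] + 3 S[j-1]) / -3.
S[6] = (-891 + 3*108) / -3 = -567/-3 = 189
S[5] = (108 + 3*189) / -3 = 675/-3 = -225
S[4] = (189 + 3*(-225)) / -3 = -486/-3 = 162
S[3] = (-225 + 3*162) / -3 = 261/-3 = -87
S[2] = (162 + 3*(-87)) / -3 = -99/-3 = 33
S[1] = (-87 + 3*33) / -3 = 12/-3 = -4

-4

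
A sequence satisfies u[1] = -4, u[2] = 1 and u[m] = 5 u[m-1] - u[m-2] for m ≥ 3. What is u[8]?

u[3] = 5·1 - (-4) = 9
u[4] = 5·9 - 1 = 44
u[5] = 5·44 - 9 = 211
u[6] = 5·211 - 44 = 1011
u[7] = 5·1011 - 211 = 4844
u[8] = 5·4844 - 1011 = 23209

23209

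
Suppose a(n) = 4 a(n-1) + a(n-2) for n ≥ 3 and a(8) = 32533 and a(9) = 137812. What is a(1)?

Rearranging, a(n-2) = a(n) - 4 a(n-1).
a(7) = 137812 - 4·32533 = 7680
a(6) = 32533 - 4·7680 = 1813
a(5) = 7680 - 4·1813 = 428
a(4) = 1813 - 4·428 = 101
a(3) = 428 - 4·101 = 24
a(2) = 101 - 4·24 = 5
a(1) = 24 - 4·5 = 4

4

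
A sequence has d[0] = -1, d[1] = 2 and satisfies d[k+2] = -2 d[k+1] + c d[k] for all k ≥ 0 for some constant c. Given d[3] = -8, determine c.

d[2] = -4 - c
d[3] = 8 + 4c
So 8 + 4c = -8, giving c = -4.

-4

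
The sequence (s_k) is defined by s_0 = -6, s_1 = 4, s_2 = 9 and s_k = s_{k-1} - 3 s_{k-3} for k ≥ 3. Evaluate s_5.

s_3 = 9 - 3*(-6) = 27
s_4 = 27 - 3*4 = 15
s_5 = 15 - 3*9 = -12

-12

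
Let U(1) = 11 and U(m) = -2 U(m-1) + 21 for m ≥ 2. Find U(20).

The fixed point is 21/(1 + 2) = 7, so U(m) - 7 = -2(U(m-1) - 7).
Hence U(m) = 4·(-2)^{m-1} + 7.
U(20) = 4·(-2)^{19} + 7 = 4·-524288 + 7 = -2097145.

-2097145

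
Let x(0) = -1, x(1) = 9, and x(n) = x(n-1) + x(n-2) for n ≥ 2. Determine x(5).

x(2) = 9 + (-1) = 8
x(3) = 8 + 9 = 17
x(4) = 17 + 8 = 25
x(5) = 25 + 17 = 42

42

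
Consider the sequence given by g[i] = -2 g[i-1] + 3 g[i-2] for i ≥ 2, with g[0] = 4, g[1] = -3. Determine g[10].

103338

g[2] = -2(-3) + 3(4) = 18
g[3] = -2(18) + 3(-3) = -45
g[4] = -2(-45) + 3(18) = 144
g[5] = -2(144) + 3(-45) = -423
g[6] = -2(-423) + 3(144) = 1278
g[7] = -2(1278) + 3(-423) = -3825
g[8] = -2(-3825) + 3(1278) = 11484
g[9] = -2(11484) + 3(-3825) = -34443
g[10] = -2(-34443) + 3(11484) = 103338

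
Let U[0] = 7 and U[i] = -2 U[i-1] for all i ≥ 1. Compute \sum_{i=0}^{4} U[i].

77

U[1] = -2*7 = -14
U[2] = -2*(-14) = 28
U[3] = -2*28 = -56
U[4] = -2*(-56) = 112
Sum = 7 + (-14) + 28 + (-56) + 112 = 77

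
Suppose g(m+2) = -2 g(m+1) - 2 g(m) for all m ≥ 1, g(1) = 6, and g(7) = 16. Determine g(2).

-4

Let g(2) = y.
g(3) = -12 - 2y
g(4) = 24 + 2y
g(5) = -24
g(6) = -4y
g(7) = 48 + 8y
So 48 + 8y = 16, giving y = -4.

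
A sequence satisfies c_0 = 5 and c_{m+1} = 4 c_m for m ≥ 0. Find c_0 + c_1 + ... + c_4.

1705

c_1 = 4*5 = 20
c_2 = 4*20 = 80
c_3 = 4*80 = 320
c_4 = 4*320 = 1280
Sum = 5 + 20 + 80 + 320 + 1280 = 1705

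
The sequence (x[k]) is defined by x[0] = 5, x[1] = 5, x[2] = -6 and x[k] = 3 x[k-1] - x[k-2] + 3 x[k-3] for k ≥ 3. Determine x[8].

-651

x[3] = 3*(-6) - 5 + 3*5 = -8
x[4] = 3*(-8) - (-6) + 3*5 = -3
x[5] = 3*(-3) - (-8) + 3*(-6) = -19
x[6] = 3*(-19) - (-3) + 3*(-8) = -78
x[7] = 3*(-78) - (-19) + 3*(-3) = -224
x[8] = 3*(-224) - (-78) + 3*(-19) = -651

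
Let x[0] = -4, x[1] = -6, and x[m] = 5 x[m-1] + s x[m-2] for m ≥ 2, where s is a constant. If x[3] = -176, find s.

1

x[2] = -30 - 4s
x[3] = -150 - 26s
So -150 - 26s = -176, giving s = 1.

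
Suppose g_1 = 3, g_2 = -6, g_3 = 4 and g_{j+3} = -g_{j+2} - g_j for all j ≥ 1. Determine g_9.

g_4 = -4 - 3 = -7
g_5 = -(-7) - (-6) = 13
g_6 = -13 - 4 = -17
g_7 = -(-17) - (-7) = 24
g_8 = -24 - 13 = -37
g_9 = -(-37) - (-17) = 54

54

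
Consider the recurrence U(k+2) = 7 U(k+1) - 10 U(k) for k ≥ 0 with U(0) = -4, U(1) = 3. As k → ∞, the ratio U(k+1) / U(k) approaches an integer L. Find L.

The characteristic equation is r^2 - 7r + 10 = 0, which factors as (r - 5)(r - 2) = 0.
So the roots are 5 and 2. Since |5| > |2| and the coefficient of 5^k is non-zero, the ratio tends to 5.

5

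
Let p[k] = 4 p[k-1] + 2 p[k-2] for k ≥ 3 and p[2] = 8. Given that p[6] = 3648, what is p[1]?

Let p[1] = x.
p[3] = 32 + 2x
p[4] = 144 + 8x
p[5] = 640 + 36x
p[6] = 2848 + 160x
So 2848 + 160x = 3648, giving x = 5.

5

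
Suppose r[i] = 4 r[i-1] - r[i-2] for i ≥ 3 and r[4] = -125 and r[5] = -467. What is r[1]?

Rearranging, r[i-2] = -(r[i] - 4 r[i-1]).
r[3] = -(-467 - 4(-125)) = -33
r[2] = -(-125 - 4(-33)) = -7
r[1] = -(-33 - 4(-7)) = 5

5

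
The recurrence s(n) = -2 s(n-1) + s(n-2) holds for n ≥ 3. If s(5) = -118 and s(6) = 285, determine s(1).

-2

Rearranging, s(n-2) = s(n) + 2 s(n-1).
s(4) = 285 + 2(-118) = 49
s(3) = -118 + 2(49) = -20
s(2) = 49 + 2(-20) = 9
s(1) = -20 + 2(9) = -2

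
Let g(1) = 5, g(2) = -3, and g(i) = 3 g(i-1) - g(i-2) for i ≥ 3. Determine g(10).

-12687

g(3) = 3·(-3) - 5 = -14
g(4) = 3·(-14) - (-3) = -39
g(5) = 3·(-39) - (-14) = -103
g(6) = 3·(-103) - (-39) = -270
g(7) = 3·(-270) - (-103) = -707
g(8) = 3·(-707) - (-270) = -1851
g(9) = 3·(-1851) - (-707) = -4846
g(10) = 3·(-4846) - (-1851) = -12687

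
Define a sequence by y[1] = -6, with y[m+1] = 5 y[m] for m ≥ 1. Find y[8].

y[2] = 5*(-6) = -30
y[3] = 5*(-30) = -150
y[4] = 5*(-150) = -750
y[5] = 5*(-750) = -3750
y[6] = 5*(-3750) = -18750
y[7] = 5*(-18750) = -93750
y[8] = 5*(-93750) = -468750

-468750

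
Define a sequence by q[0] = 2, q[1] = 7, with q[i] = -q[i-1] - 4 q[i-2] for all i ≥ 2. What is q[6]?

-271

q[2] = -7 - 4*2 = -15
q[3] = -(-15) - 4*7 = -13
q[4] = -(-13) - 4*(-15) = 73
q[5] = -73 - 4*(-13) = -21
q[6] = -(-21) - 4*73 = -271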